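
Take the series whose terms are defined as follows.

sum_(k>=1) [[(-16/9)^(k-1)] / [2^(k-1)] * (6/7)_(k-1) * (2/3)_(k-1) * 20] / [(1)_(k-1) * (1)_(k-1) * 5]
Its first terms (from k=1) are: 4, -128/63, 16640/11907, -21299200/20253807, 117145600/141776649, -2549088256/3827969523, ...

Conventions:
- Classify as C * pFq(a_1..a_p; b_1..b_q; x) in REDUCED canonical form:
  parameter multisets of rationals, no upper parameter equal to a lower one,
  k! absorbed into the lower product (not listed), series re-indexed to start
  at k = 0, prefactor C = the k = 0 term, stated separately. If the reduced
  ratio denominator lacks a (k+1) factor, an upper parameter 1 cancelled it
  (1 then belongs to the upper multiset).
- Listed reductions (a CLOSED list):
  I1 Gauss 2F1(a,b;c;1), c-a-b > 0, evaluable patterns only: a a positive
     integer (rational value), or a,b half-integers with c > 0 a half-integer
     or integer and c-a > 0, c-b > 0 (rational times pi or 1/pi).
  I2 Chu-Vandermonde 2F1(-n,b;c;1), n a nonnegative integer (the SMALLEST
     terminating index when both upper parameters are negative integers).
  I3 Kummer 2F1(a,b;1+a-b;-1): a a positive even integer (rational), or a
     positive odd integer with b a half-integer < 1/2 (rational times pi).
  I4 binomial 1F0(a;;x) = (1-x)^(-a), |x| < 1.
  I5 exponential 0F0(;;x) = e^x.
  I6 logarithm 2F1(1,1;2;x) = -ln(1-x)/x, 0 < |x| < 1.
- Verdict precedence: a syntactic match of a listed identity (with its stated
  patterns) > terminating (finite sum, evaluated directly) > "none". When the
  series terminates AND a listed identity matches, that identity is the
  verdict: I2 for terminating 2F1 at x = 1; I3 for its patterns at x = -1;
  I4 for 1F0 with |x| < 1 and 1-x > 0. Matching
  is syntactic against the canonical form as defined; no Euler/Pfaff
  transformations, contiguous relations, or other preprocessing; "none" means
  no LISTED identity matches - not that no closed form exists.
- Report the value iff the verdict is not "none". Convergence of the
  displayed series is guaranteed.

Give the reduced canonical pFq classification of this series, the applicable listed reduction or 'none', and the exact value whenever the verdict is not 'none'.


Prefactor 4, argument -8/9: 2F1 with upper {2/3, 6/7} over lower {1}. Verdict: no listed reduction: x = -8/9 and upper {2/3, 6/7} fail every I1-I6 pattern.

First insight: with t_0 = 4, the two k-th powers (prefactor 4) combine into one argument.
Step ratio: r(k) = (-8/9) * (k+2/3) (k+6/7) / [(k+1) (k+1)] - rational in k, leading ratio (-8/9); with t_0 = 4, classification follows.


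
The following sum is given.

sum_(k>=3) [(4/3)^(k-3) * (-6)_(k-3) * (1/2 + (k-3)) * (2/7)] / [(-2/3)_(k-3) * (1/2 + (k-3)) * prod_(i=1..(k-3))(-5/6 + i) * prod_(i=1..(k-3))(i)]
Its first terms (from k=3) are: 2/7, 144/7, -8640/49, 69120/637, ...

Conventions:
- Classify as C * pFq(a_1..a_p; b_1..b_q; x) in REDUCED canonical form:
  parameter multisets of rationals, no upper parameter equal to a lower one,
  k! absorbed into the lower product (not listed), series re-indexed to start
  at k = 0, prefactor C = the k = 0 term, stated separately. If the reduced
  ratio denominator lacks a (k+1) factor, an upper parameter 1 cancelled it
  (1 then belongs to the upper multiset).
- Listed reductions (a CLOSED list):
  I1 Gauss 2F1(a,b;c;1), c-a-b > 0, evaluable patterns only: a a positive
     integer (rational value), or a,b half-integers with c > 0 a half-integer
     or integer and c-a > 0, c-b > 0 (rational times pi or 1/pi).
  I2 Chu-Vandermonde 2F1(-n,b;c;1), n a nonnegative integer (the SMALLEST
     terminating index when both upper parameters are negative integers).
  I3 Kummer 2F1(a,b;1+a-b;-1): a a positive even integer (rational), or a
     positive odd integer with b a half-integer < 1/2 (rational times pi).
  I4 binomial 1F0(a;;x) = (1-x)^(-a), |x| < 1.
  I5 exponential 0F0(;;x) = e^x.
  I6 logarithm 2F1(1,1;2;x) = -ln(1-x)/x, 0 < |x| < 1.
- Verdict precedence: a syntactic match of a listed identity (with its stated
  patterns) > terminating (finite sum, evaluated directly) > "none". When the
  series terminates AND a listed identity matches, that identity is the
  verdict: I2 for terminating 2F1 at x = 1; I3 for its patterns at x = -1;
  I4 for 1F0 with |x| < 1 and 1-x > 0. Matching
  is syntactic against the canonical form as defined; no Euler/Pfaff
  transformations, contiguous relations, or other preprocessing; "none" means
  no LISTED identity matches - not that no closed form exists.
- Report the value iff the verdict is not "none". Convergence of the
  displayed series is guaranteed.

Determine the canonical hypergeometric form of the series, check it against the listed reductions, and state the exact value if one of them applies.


Canonical form: C = 2/7 times 1F2 with upper {-6}, lower {-2/3, 1/6}, x = 4/3. Verdict: terminating - the sum ends at index 6 because -6 is a negative integer; exact evaluation follows. Sum: -260711805518/4267820375.

First insight: t_0 = 2/7 here, and k + 1/2 divides numerator and denominator alike; prefactor 2/7 after cancelling.
Adjacent-term ratio: r(k) = (4/3) * (k-6) / [(k-2/3) (k+1/6) (k+1)] - poly over poly, x = (4/3) from leading terms; C = 2/7 at k = 0.


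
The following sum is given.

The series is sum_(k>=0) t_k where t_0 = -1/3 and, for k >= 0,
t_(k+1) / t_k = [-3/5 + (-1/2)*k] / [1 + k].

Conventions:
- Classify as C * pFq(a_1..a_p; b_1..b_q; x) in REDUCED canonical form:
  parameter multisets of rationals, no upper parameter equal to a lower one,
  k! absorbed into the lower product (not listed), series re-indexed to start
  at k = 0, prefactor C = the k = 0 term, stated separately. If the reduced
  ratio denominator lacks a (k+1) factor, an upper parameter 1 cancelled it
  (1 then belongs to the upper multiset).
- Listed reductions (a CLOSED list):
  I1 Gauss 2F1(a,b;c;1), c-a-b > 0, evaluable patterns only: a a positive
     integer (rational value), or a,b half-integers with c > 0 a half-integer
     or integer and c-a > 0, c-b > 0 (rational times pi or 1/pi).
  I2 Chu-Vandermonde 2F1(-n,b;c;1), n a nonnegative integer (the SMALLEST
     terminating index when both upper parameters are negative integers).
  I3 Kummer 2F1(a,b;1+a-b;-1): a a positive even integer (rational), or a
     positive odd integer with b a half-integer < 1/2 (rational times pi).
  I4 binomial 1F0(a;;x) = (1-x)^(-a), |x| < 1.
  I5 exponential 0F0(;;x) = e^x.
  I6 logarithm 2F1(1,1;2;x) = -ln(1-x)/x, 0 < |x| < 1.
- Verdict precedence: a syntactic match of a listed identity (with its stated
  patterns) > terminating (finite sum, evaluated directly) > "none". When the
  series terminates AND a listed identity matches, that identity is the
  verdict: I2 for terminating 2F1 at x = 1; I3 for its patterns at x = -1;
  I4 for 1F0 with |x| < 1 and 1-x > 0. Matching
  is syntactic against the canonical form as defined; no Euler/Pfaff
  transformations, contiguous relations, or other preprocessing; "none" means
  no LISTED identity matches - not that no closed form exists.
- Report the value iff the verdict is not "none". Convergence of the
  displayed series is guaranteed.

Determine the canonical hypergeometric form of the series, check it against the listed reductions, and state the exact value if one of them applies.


Reduced: x = -1/2, 1F0, upper = {6/5}, lower = {-}, C = -1/3. Verdict: binomial (I4) applies (the 1F0 binomial series: exponent -6/5, x = -1/2). Exact value: (-1/3) * (3/2)^(-6/5).

Structural cue: x = (-1/2) and the expanded ratio factors over Q; prefactor -1/3, roots give parameters.
Adjacent-term ratio: r(k) = (-1/2) * (k+6/5) / [(k+1)] - rational; roots negated = parameters, x = (-1/2), C = -1/3.


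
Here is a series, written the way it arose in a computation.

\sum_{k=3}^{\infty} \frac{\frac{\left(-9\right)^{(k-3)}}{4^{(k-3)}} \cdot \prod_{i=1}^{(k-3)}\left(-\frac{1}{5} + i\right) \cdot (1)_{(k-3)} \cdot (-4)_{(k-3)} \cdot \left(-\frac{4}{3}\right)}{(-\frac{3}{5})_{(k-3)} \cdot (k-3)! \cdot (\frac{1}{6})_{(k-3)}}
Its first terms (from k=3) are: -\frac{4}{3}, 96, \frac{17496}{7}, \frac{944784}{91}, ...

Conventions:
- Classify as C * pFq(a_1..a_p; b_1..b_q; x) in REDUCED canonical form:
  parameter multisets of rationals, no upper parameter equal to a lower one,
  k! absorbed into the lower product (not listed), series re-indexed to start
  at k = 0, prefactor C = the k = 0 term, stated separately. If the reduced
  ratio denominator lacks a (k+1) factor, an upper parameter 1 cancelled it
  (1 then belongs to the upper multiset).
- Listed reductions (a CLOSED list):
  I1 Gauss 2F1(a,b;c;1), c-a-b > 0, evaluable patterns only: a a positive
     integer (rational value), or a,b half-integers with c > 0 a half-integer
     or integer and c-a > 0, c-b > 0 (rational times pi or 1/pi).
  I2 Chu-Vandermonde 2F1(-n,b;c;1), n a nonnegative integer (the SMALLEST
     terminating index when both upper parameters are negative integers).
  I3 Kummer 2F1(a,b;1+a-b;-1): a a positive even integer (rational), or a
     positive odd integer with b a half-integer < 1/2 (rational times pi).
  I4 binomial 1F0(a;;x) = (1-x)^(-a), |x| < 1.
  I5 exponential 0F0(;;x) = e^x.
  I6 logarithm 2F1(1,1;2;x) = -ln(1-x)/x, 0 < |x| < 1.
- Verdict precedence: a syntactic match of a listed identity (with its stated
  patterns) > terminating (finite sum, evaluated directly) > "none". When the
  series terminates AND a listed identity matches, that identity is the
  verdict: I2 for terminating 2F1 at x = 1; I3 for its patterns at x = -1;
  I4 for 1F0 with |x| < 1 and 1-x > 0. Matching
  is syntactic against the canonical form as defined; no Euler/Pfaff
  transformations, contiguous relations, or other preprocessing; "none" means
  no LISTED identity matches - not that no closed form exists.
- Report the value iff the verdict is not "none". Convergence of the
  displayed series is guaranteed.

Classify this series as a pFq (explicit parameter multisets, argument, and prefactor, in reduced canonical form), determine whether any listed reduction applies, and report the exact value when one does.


This is -\frac{4}{3} * 3F2(-4, \frac{4}{5}, 1; -\frac{3}{5}, \frac{1}{6}; -\frac{9}{4}) in reduced canonical form. Verdict: terminating - upper parameter -4 makes this a finite sum (last index 4), evaluated exactly. Its exact value is \frac{961598}{39}.

Structural cue: x = -\frac{9}{4} and the running product (prefactor -4/3) telescopes to a rising factorial.
Step ratio: r(k) = -\frac{9}{4} * (k-4) (k+\frac{4}{5}) (k+1) / [(k-\frac{3}{5}) (k+\frac{1}{6}) (k+1)] - rational in k, leading ratio -\frac{9}{4}; with t_0 = -\frac{4}{3}, classification follows.


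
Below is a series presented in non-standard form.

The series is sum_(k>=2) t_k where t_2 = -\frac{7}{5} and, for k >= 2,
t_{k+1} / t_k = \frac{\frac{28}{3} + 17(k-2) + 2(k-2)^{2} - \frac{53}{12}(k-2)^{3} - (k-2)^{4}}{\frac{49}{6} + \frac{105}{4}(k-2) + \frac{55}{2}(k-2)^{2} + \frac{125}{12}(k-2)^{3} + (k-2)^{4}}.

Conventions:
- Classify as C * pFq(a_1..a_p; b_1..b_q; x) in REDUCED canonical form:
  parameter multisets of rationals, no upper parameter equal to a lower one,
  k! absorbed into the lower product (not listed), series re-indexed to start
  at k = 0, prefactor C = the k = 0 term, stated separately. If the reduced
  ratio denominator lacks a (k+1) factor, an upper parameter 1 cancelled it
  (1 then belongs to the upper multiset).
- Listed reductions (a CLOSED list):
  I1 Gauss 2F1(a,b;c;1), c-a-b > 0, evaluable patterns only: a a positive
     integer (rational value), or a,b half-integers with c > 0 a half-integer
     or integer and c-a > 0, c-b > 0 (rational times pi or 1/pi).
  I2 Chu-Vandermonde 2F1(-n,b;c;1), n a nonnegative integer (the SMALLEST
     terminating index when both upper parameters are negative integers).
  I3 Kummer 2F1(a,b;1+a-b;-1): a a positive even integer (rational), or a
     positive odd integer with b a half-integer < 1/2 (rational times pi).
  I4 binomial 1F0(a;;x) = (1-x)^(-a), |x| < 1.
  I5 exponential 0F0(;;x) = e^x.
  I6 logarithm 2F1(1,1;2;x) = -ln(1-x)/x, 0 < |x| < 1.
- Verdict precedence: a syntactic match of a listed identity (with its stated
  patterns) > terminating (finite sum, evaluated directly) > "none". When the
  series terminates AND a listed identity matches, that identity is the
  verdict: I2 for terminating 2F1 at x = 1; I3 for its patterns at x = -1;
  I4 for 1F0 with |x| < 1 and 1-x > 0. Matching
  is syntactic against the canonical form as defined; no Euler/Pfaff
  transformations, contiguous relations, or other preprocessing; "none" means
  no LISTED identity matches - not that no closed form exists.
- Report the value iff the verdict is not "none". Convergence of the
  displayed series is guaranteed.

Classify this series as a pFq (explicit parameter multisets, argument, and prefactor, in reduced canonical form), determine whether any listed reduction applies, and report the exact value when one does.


The series (x = -1) is 2F1: upper {-2, 4}, lower {7}, prefactor -\frac{7}{5}. Verdict at x = -1: Kummer's theorem (I3) matches (x = -1; c = 7 equals 1+a-b for upper {-2, 4}: listed pattern). Hence: -\frac{7}{2}.

Key step: x = -1 and the ratio is unreduced: k + 2/3 divides both sides (C = -7/5).
Consecutive-term ratio: r(k) = -1 * (k-2) (k+4) / [(k+7) (k+1)] - rational; roots negated = parameters, x = -1, C = -\frac{7}{5}.


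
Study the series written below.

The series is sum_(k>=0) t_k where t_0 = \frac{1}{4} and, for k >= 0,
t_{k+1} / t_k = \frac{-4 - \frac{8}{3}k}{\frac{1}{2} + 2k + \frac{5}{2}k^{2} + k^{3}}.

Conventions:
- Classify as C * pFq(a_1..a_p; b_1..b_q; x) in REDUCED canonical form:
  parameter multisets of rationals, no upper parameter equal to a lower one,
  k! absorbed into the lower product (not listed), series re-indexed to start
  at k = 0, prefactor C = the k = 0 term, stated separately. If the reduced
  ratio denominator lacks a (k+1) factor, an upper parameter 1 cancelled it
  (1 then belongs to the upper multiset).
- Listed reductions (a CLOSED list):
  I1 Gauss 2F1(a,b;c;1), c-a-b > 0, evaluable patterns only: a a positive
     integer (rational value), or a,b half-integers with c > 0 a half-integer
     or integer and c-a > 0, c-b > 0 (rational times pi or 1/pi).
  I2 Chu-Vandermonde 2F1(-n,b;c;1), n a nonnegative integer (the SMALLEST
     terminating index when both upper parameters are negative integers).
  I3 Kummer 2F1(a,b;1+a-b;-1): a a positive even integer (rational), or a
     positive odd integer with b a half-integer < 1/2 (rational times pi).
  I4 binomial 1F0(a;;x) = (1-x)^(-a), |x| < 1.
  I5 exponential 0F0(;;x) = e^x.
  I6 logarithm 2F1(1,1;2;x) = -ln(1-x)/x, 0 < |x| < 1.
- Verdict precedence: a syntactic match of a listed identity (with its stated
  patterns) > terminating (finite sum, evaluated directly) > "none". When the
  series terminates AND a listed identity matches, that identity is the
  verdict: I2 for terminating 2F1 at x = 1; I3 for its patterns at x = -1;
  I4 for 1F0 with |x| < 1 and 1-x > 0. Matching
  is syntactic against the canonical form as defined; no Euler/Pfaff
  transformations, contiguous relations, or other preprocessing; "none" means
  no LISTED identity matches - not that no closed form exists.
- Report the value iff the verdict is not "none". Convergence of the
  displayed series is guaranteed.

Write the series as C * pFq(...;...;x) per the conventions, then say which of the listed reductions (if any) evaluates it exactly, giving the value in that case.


The tell: from the first term \frac{1}{4}: roots of the ratio polynomials (C = 1/4) are the negated parameters.
Ratio: r(k) = -\frac{8}{3} * (k+\frac{3}{2}) / [(k+\frac{1}{2}) (k+1) (k+1)] - rational; roots negated = parameters, x = -\frac{8}{3}, C = \frac{1}{4}.

At argument -\frac{8}{3}: a 1F2 with upper {\frac{3}{2}}, lower {\frac{1}{2}, 1}, scaled by C = \frac{1}{4}. Verdict: none. No listed pattern accepts 1F2(\frac{3}{2}; \frac{1}{2}, 1; -\frac{8}{3}).


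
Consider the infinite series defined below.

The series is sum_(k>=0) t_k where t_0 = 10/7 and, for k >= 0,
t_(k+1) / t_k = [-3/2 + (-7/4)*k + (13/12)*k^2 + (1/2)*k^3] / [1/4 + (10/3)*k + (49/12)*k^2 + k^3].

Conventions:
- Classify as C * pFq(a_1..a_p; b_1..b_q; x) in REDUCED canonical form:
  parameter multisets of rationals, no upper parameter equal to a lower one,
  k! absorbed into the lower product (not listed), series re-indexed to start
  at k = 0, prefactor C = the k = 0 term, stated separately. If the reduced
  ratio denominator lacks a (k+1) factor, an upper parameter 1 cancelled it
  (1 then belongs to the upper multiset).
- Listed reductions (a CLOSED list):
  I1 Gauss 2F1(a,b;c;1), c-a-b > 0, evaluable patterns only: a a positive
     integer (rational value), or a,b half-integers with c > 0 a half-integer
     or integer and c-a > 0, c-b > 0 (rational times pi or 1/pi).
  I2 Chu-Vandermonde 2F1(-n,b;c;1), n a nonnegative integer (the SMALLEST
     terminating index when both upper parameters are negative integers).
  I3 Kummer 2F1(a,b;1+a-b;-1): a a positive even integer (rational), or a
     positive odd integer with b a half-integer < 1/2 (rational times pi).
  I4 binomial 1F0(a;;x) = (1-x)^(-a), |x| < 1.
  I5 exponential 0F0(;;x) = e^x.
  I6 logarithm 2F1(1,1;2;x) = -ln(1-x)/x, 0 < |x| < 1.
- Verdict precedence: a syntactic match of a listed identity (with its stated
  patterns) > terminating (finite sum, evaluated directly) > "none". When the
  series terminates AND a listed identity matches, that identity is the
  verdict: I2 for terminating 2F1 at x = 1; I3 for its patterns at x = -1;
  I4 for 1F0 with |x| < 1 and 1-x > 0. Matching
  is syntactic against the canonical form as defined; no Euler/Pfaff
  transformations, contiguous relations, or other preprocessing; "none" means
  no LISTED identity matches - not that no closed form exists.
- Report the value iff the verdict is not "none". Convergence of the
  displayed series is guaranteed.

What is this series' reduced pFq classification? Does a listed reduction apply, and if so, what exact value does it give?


At argument 1/2: a 2F1 with upper {-3/2, 2/3}, lower {1/12}, scaled by C = 10/7. Verdict: none - this 2F1 at x = 1/2 matches no listed pattern, and upper {-3/2, 2/3} holds no stopper.

Key step: with t_0 = 10/7, the parameter 3 appears in both the upper and lower lists and cancels.
Term ratio: r(k) = (1/2) * (k-3/2) (k+2/3) / [(k+1/12) (k+1)] ; factor over Q: parameters, x = (1/2), and C = 10/7.


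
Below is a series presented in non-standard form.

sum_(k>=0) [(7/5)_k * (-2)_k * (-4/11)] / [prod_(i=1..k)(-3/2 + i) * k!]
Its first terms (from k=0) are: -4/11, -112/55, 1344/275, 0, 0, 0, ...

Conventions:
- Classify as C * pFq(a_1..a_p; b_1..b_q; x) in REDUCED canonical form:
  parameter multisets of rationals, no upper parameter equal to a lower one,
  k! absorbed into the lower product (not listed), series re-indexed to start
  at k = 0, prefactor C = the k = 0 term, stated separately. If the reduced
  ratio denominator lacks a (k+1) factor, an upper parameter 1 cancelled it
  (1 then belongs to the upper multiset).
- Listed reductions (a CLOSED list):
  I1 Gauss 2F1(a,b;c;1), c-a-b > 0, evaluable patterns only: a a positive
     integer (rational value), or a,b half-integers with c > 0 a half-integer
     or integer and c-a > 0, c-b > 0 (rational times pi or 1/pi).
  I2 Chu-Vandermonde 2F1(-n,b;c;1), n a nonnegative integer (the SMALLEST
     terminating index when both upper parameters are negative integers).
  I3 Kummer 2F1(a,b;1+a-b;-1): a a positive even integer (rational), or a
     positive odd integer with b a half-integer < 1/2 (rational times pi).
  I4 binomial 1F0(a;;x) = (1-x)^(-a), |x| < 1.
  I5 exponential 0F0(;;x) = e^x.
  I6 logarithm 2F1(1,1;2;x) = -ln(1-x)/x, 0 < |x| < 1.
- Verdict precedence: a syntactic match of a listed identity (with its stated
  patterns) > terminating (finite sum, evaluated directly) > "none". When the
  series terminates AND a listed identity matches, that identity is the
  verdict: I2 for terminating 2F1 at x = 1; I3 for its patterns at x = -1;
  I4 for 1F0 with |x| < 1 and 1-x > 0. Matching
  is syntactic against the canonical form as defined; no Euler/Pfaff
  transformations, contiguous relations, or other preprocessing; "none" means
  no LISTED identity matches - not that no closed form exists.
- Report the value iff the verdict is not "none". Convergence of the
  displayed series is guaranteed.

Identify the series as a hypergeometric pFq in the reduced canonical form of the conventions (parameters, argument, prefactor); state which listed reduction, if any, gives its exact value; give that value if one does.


Reduced: x = 1, 2F1, upper = {-2, 7/5}, lower = {-1/2}, C = -4/11. Verdict at x = 1: the Chu-Vandermonde identity I2 matches (terminating 2F1 at x = 1 with n = 2, b = 7/5, c = -1/2). Value: 684/275.

Key step: t_0 = -4/11 here, and the lower running product (C = -4/11, x = 1) is a rising factorial.
Consecutive-term ratio: r(k) = 1 * (k-2) (k+7/5) / [(k-1/2) (k+1)] - poly over poly, x = 1 from leading terms; C = -4/11 at k = 0.


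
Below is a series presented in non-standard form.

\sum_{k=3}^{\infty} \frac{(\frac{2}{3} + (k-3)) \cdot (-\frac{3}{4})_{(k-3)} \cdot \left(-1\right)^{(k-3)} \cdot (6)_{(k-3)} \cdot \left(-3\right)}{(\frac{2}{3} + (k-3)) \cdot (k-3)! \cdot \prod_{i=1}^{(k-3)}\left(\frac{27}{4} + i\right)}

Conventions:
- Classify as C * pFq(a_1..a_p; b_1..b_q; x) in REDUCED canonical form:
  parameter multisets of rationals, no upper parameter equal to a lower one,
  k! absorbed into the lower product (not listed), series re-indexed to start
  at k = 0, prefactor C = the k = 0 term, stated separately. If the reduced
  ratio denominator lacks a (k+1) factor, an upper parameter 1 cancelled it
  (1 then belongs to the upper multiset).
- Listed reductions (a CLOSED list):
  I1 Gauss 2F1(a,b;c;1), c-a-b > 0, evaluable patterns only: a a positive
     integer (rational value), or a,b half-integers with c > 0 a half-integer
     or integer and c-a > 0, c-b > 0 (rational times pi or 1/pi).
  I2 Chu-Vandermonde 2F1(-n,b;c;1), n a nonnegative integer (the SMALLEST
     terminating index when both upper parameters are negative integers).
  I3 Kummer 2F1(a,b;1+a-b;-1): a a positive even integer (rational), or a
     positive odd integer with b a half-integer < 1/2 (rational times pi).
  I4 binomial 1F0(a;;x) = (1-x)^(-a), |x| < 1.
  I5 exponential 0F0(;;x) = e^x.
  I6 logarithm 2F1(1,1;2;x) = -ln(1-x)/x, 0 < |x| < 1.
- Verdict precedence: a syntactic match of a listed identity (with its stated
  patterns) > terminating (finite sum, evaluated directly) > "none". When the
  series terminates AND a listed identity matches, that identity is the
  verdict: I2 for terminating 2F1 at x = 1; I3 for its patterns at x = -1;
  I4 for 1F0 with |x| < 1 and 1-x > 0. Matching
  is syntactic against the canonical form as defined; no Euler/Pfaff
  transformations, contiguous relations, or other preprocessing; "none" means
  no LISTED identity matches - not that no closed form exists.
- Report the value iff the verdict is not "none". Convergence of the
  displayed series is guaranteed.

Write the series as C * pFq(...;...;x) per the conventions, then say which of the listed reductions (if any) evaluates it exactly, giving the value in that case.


At argument -1: a 2F1 with upper {-\frac{3}{4}, 6}, lower {\frac{31}{4}}, scaled by C = -3. Verdict at x = -1: the Kummer evaluation I3 matches (x = -1; c = \frac{31}{4} equals 1+a-b for upper {-\frac{3}{4}, 6}: listed pattern). Exact value: -\frac{11799}{2560}.

The tell: t_0 = -3 here, and the lower running product (C = -3, x = -1) is a rising factorial.
Consecutive-term ratio: r(k) = -1 * (k-\frac{3}{4}) (k+6) / [(k+\frac{31}{4}) (k+1)] - poly over poly, x = -1 from leading terms; C = -3 at k = 0.


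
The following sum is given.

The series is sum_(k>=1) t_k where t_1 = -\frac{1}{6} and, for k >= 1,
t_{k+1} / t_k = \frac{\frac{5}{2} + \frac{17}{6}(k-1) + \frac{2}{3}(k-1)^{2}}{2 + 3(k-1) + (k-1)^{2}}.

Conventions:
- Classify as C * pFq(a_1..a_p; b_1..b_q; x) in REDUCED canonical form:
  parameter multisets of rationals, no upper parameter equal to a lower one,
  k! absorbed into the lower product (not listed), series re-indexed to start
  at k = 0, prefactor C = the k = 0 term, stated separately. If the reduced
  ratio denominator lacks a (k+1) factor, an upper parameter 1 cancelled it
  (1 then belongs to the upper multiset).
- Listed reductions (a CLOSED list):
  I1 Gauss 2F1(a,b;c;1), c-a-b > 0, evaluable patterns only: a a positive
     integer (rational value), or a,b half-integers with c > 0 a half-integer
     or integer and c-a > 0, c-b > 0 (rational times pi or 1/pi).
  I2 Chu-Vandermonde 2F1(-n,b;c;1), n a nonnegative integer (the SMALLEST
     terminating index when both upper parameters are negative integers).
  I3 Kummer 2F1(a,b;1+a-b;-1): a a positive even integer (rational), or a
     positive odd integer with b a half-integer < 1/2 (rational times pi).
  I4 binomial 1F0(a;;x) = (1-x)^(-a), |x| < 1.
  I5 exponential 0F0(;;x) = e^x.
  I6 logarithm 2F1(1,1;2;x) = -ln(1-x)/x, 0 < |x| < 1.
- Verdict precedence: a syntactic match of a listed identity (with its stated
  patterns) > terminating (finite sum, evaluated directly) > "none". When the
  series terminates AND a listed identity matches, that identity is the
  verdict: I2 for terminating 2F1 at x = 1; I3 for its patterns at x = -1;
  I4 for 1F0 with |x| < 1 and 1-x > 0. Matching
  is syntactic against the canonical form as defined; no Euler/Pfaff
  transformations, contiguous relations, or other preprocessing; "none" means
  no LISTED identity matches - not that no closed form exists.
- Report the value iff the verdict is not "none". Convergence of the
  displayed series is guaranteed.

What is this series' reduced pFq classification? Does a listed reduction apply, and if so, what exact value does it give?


With C = -\frac{1}{6}: the canonical form is 2F1(\frac{5}{4}, 3; 2; \frac{2}{3}). Verdict: none. A 2F1 with upper {\frac{5}{4}, 3} fits none of I1-I6 at x = \frac{2}{3}; the sum runs forever.

First insight: with t_0 = -\frac{1}{6}, factor the ratio over Q (prefactor -1/6): negated roots = parameters.
Step ratio: r(k) = \frac{2}{3} * (k+\frac{5}{4}) (k+3) / [(k+2) (k+1)] - rational in k, leading ratio \frac{2}{3}; with t_0 = -\frac{1}{6}, classification follows.


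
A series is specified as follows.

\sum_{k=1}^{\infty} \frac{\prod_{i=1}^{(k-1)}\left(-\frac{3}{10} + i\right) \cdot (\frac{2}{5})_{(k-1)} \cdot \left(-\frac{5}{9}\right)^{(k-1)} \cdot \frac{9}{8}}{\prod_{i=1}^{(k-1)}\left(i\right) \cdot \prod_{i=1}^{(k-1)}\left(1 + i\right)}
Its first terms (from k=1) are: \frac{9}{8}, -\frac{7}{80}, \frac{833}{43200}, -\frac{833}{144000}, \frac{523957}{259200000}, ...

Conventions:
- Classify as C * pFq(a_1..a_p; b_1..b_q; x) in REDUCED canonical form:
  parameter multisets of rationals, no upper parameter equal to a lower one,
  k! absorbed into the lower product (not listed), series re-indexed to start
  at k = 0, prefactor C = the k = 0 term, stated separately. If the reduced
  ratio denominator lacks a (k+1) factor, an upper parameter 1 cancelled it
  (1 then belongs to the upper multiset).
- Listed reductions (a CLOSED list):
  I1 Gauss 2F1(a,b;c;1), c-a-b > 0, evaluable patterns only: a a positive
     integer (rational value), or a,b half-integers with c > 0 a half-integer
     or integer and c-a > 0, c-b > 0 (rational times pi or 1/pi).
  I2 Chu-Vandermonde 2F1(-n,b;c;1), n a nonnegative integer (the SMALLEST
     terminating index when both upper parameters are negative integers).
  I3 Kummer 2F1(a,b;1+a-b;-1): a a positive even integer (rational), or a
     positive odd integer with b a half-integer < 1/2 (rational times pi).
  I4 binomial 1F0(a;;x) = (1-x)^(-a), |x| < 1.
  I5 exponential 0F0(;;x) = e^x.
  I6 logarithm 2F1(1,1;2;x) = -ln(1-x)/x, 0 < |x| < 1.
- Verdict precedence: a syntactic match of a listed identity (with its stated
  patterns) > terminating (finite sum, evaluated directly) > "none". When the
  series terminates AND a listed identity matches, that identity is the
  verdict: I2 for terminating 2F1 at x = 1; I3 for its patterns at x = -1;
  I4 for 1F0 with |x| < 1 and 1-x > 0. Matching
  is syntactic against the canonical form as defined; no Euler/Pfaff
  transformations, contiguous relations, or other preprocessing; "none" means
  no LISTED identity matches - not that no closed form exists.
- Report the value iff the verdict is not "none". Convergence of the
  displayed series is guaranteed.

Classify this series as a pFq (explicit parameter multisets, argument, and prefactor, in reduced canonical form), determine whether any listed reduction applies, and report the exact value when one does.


Reduced: x = -\frac{5}{9}, 2F1, upper = {\frac{2}{5}, \frac{7}{10}}, lower = {2}, C = \frac{9}{8}. Verdict: none. A 2F1 with upper {\frac{2}{5}, \frac{7}{10}} fits none of I1-I6 at x = -\frac{5}{9}; the sum runs forever.

First insight: t_0 being \frac{9}{8}, the running product (C = 9/8, x = -5/9) telescopes to a rising factorial.
Consecutive-term ratio: r(k) = -\frac{5}{9} * (k+\frac{2}{5}) (k+\frac{7}{10}) / [(k+2) (k+1)] - rational; roots negated = parameters, x = -\frac{5}{9}, C = \frac{9}{8}.


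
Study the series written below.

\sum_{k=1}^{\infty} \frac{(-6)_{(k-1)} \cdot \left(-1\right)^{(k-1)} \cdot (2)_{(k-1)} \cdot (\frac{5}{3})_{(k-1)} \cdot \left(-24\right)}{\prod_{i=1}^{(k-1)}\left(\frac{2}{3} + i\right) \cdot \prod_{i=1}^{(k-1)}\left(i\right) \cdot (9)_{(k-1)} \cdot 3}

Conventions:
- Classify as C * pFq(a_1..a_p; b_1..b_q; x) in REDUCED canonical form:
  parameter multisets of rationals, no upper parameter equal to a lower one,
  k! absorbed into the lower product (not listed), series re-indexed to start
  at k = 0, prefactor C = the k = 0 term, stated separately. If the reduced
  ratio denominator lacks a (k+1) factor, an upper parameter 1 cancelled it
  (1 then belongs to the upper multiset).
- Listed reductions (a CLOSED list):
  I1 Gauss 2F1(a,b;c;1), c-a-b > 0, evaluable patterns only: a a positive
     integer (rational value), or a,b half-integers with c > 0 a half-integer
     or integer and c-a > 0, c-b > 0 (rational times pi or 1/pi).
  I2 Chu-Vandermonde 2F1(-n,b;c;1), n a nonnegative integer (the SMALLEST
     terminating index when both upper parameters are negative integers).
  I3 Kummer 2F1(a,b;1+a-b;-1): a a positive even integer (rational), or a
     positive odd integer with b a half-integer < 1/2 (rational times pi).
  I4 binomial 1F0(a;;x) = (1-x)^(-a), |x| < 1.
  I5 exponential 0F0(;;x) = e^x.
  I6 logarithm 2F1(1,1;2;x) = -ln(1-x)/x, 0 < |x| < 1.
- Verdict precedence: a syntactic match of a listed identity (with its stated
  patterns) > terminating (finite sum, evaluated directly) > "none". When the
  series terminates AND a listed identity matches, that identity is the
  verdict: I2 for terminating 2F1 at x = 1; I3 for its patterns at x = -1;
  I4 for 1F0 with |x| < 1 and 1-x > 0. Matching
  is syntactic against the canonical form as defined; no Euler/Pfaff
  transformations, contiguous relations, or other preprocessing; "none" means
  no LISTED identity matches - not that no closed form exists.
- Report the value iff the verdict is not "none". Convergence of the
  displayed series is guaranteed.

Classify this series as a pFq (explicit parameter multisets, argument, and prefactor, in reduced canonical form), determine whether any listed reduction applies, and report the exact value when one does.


This is -8 * 2F1(-6, 2; 9; -1) in reduced canonical form. Verdict (x = -1): Kummer (I3) applies (x = -1; c = 9 equals 1+a-b for upper {-6, 2}: listed pattern). Hence: -32.

The tell: with t_0 = -8, the constant factors (C = -8, x = -1) combine into one prefactor.
Term ratio: r(k) = -1 * (k-6) (k+2) / [(k+9) (k+1)] - rational in k, leading ratio -1; with t_0 = -8, classification follows.


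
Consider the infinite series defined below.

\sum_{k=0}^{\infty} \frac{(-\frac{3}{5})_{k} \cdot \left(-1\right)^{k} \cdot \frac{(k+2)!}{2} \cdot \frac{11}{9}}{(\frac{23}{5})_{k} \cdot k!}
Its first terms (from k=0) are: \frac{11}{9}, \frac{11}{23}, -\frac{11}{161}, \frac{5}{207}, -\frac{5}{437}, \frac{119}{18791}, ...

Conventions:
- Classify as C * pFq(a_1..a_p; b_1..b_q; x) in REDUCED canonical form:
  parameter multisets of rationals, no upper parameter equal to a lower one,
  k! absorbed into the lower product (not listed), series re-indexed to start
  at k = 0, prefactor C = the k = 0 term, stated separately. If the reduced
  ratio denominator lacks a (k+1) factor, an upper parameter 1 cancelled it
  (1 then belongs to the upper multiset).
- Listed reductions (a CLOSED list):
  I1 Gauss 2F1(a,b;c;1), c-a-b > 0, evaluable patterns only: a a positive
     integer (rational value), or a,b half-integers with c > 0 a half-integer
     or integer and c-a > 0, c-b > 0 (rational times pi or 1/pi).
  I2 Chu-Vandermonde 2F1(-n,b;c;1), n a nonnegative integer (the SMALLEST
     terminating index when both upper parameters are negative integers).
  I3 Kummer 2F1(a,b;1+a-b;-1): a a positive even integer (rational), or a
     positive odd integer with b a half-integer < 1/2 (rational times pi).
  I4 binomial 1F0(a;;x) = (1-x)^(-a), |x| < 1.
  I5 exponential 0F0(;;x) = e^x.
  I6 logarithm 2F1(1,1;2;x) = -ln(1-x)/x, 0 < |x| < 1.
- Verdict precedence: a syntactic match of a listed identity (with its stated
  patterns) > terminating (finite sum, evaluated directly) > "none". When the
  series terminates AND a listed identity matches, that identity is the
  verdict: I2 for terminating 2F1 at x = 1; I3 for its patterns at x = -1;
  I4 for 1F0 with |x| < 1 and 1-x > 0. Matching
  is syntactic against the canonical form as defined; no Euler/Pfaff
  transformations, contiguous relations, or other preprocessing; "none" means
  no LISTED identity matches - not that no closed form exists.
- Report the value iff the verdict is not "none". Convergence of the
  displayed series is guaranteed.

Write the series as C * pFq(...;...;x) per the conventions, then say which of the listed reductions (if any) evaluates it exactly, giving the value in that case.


The tell: t_0 = \frac{11}{9} here, and the factorial ratio (C = 11/9) (k+a-1)!/(a-1)! is a rising factorial (a)_k.
Step ratio: r(k) = -1 * (k-\frac{3}{5}) (k+3) / [(k+\frac{23}{5}) (k+1)] - rational in k. x = -1; t_0 = \frac{11}{9}; negate the roots.

x = -1 here; the reduced form reads 2F1, upper {-\frac{3}{5}, 3}, lower {\frac{23}{5}}, C = \frac{11}{9}. Verdict: none - at argument -1 the multisets {-\frac{3}{5}, 3} ; {\frac{23}{5}} match no listed identity.


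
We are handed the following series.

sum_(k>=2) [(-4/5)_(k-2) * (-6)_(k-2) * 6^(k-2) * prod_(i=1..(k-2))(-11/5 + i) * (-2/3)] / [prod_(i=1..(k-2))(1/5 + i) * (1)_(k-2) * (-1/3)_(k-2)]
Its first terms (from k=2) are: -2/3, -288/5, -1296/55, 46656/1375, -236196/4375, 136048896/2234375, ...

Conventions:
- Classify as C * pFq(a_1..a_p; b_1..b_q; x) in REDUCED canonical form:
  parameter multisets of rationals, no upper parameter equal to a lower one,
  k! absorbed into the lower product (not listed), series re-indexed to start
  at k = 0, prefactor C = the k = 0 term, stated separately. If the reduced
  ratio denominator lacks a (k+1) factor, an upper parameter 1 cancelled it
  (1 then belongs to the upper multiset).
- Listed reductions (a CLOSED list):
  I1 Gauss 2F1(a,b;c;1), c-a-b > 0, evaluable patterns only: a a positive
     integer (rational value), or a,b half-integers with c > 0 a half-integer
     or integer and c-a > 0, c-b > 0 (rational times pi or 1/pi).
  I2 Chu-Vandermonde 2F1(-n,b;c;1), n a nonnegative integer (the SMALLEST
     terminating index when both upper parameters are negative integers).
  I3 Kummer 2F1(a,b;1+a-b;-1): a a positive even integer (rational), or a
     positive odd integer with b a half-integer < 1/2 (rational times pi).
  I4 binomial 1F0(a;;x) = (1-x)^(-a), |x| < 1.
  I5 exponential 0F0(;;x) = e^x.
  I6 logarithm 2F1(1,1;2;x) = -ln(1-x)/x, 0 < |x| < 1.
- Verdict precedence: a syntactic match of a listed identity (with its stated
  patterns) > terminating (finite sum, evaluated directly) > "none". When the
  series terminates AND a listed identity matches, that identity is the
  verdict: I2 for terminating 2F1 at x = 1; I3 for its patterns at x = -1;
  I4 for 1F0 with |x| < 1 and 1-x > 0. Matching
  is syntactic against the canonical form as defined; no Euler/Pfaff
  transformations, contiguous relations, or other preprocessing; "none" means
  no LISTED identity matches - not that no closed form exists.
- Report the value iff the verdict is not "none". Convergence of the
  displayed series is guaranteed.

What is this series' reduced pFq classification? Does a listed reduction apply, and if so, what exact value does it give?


The tell: with t_0 = -2/3, the running product (C = -2/3) telescopes to a rising factorial.
Step ratio: r(k) = 6 * (k-6) (k-6/5) (k-4/5) / [(k-1/3) (k+6/5) (k+1)] ; factor over Q: parameters, x = 6, and C = -2/3.

x = 6 here; the reduced form reads 3F2, upper {-6, -6/5, -4/5}, lower {-1/3, 6/5}, C = -2/3. Verdict: terminating at k = 6: the factor (-6)_k kills every later term; summing the 7 survivors is exact. Hence: -542444725538/7272890625.


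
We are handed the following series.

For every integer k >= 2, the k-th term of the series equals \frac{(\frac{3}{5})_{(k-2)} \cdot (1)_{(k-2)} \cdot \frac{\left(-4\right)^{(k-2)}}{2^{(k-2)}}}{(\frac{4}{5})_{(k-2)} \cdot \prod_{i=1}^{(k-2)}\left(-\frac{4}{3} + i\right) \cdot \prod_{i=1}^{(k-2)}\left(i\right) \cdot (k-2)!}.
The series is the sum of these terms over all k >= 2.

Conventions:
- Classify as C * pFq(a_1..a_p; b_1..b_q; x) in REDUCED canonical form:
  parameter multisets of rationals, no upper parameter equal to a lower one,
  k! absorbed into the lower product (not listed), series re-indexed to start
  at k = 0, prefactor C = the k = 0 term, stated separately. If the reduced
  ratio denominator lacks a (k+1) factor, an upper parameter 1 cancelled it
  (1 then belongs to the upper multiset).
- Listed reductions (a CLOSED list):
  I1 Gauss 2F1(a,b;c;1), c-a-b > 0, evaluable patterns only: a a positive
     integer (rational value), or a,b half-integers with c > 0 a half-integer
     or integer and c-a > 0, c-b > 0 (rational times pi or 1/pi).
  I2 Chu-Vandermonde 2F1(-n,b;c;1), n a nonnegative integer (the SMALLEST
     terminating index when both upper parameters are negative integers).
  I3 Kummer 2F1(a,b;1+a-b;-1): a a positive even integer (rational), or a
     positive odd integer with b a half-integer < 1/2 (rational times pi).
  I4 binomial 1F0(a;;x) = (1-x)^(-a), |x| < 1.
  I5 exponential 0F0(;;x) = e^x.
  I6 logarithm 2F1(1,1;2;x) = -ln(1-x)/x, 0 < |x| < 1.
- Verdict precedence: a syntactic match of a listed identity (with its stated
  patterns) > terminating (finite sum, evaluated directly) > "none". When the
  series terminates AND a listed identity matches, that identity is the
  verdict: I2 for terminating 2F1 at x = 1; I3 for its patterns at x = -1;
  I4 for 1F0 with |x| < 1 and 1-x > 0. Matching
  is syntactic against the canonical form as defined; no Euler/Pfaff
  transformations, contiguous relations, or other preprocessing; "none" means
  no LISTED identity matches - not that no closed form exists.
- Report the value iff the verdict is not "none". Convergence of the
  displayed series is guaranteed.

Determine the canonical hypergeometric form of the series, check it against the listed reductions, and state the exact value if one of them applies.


Classification (C = 1): 1F2 with upper {\frac{3}{5}}, lower {-\frac{1}{3}, \frac{4}{5}}, argument x = -2. Verdict: none. Every listed pattern misses the 1F2 form at -2, upper {\frac{3}{5}}.

Key observation: with t_0 = 1, the parameter 1 appears in both the upper and lower lists and cancels.
Adjacent-term ratio: r(k) = -2 * (k+\frac{3}{5}) / [(k-\frac{1}{3}) (k+\frac{4}{5}) (k+1)] - rational in k. x = -2; t_0 = 1; negate the roots.


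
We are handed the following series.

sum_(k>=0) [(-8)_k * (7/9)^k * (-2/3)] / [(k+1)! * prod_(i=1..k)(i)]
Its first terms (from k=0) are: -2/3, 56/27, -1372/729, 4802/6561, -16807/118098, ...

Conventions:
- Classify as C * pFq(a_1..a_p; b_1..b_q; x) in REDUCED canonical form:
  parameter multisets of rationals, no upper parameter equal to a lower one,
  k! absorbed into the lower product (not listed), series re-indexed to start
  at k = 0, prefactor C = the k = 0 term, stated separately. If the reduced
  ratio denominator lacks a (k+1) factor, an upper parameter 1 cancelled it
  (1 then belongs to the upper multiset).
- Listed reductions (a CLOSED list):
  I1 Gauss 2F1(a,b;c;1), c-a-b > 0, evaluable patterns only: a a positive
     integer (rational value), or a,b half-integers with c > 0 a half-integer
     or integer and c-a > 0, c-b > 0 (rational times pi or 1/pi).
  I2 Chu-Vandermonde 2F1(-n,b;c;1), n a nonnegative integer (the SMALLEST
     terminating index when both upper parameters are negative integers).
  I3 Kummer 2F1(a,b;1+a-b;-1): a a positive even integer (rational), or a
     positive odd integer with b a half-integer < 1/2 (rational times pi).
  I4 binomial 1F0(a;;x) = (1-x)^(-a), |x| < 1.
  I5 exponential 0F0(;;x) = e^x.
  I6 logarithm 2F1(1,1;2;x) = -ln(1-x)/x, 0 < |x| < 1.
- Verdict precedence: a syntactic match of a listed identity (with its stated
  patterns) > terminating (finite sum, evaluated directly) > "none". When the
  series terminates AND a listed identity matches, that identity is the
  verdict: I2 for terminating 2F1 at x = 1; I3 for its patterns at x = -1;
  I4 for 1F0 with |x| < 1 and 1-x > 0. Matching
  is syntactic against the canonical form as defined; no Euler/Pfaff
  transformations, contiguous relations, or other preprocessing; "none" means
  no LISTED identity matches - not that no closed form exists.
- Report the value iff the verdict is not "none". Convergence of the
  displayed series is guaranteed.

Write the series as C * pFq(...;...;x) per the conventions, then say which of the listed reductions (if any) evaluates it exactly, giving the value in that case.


The series (x = 7/9) is 1F1: upper {-8}, lower {2}, prefactor -2/3. Verdict: terminating - upper -8 stops the sum at k = 8; the 9 terms are added exactly. Sum: 431552153873/3347313024960.

Structural cue: from the first term -2/3: the product of the first k integers (C = -2/3) is k!.
Step ratio: r(k) = (7/9) * (k-8) / [(k+2) (k+1)] - poly over poly, x = (7/9) from leading terms; C = -2/3 at k = 0.
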